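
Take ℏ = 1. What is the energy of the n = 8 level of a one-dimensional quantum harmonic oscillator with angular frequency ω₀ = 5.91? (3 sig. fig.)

E = 50.2

Using E_n = (n + ½)ℏω₀: E_8 = 8.5 × 5.91 = 50.24.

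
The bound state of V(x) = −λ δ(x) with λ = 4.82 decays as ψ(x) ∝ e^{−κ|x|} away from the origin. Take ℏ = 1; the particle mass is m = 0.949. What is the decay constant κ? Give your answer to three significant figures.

κ = 4.57

Integrating the TISE across x = 0 gives the cusp condition ψ'(0⁺) − ψ'(0⁻) = −(2mλ/ℏ²)ψ(0).
With ψ ∝ e^{−κ|x|} this yields −2κ = −2mλ/ℏ², so κ = mλ/ℏ² = 4.574.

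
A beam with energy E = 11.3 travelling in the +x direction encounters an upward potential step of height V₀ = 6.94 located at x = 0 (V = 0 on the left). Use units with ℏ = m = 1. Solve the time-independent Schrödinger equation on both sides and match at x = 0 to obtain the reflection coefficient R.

R = 0.0546

The wavenumbers are k₁ = √(2mE)/ℏ = 4.754 on the left and k₂ = √(2m(E − V₀))/ℏ = 2.953 on the right.
Matching ψ and ψ′ at x = 0 gives r = (k₁ − k₂)/(k₁ + k₂), so R = r² = 0.05461 and T = 1 − R = 0.9454.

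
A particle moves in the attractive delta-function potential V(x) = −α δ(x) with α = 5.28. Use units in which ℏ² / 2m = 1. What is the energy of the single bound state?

The bound state is ψ(x) = √κ e^{−κ|x|}. The derivative jump ψ'(0⁺) − ψ'(0⁻) = −(2mα/ℏ²)ψ(0) fixes κ = mα/ℏ² = 2.640.
Then E = −ℏ²κ²/(2m) = −mα²/(2ℏ²) = -6.970.

E = -6.97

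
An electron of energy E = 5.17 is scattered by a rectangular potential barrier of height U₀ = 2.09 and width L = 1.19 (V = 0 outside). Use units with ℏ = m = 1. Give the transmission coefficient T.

Above the barrier the interior wavenumber is k₂ = √(2m(E − U₀))/ℏ = 2.482, giving phase k₂L = 2.954.
T = [1 + U₀² sin²(k₂L) / (4E(E − U₀))]⁻¹ = 1/1.002 = 0.998.

T = 0.998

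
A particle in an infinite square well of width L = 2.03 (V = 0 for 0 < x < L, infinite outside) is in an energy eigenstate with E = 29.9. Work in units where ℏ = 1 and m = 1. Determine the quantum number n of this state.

n = 5

For an infinite well E_n = n²π²ℏ²/(2mL²), so n = (L/πℏ)√(2mE).
n = (2.03/π) × √(2 × 1 × 29.9) = 4.997 → n = 5.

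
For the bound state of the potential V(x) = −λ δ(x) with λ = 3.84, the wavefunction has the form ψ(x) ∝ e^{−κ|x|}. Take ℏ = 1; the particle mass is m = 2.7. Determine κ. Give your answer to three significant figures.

Integrating the TISE across x = 0 gives the cusp condition ψ'(0⁺) − ψ'(0⁻) = −(2mλ/ℏ²)ψ(0).
With ψ ∝ e^{−κ|x|} this yields −2κ = −2mλ/ℏ², so κ = mλ/ℏ² = 10.37.

κ = 10.4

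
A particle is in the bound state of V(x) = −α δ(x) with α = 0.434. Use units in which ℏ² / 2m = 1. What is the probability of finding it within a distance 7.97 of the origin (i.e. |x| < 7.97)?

The normalised bound state is ψ = √κ e^{−κ|x|} with κ = mα/ℏ² = 0.2170.
P(|x| < d) = ∫_{−d}^{d} κ e^{−2κ|x|} dx = 1 − e^{−2κd} = 1 − e^{−3.459} = 0.9685.

P = 0.969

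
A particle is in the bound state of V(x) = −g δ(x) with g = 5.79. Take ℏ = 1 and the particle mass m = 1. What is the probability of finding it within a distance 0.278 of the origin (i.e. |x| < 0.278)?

P = 0.960

The normalised bound state is ψ = √κ e^{−κ|x|} with κ = mg/ℏ² = 5.790.
P(|x| < d) = ∫_{−d}^{d} κ e^{−2κ|x|} dx = 1 − e^{−2κd} = 1 − e^{−3.219} = 0.9600.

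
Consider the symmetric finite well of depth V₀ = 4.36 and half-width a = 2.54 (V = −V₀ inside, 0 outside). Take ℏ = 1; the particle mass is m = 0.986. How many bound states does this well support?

Define the well-strength parameter z₀ = (a/ℏ)√(2mV₀) = 2.54 × √(2·0.986·4.36) = 7.448.
A new bound state (alternating even/odd) appears each time z₀ passes a multiple of π/2, so N = ⌊2z₀/π⌋ + 1 = ⌊4.741⌋ + 1 = 5.

N = 5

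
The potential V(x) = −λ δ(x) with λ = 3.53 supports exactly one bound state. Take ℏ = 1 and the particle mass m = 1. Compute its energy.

E = -6.23

The bound state is ψ(x) = √κ e^{−κ|x|}. The derivative jump ψ'(0⁺) − ψ'(0⁻) = −(2mλ/ℏ²)ψ(0) fixes κ = mλ/ℏ² = 3.530.
Then E = −ℏ²κ²/(2m) = −mλ²/(2ℏ²) = -6.230.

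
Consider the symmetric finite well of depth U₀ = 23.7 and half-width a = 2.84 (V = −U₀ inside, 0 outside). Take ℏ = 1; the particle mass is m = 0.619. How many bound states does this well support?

N = 10

Define the well-strength parameter z₀ = (a/ℏ)√(2mU₀) = 2.84 × √(2·0.619·23.7) = 15.38.
A new bound state (alternating even/odd) appears each time z₀ passes a multiple of π/2, so N = ⌊2z₀/π⌋ + 1 = ⌊9.793⌋ + 1 = 10.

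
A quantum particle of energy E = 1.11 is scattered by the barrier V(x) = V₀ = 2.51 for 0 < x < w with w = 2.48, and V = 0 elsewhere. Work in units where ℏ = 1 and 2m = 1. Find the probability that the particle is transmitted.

E < V₀: inside the barrier ψ ∝ e^{±κx} with κ = √(2m(V₀ − E))/ℏ = 1.183.
κw = 2.934, sinh(κw) = 9.378.
The exact tunnelling result is T⁻¹ = 1 + V₀² sinh²(κw) / [4E(V₀ − E)] = 90.14, so T = 0.0111.

T = 0.0111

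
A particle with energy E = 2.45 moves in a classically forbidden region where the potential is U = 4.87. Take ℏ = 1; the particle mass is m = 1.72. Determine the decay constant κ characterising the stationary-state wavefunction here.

Since E < U the TISE in this region is ψ'' = κ²ψ with κ = √(2m(U − E))/ℏ.
κ = √(2 × 1.72 × 2.42) = 2.885.

κ = 2.89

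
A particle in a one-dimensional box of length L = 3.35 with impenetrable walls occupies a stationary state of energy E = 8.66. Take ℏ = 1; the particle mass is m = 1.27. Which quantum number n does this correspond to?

From E_n = n²π²ℏ²/(2mL²) invert to n = √(2mL²E)/(πℏ).
n = (3.35/π) × √(2 × 1.27 × 8.66) = 5.001 → n = 5.

n = 5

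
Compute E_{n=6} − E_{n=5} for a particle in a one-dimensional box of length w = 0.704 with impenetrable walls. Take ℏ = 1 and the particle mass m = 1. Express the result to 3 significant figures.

ΔE = 110

E_n = n²π²ℏ²/(2mw²), so ΔE = (6² − 5²) π²ℏ²/(2mw²).
ΔE = 11 × π² / (2 × 1 × 0.704²) = 109.5.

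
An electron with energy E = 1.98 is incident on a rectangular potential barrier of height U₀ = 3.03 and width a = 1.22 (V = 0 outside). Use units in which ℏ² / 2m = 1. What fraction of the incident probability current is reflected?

Since E < U₀ the interior solution is evanescent with decay constant κ = √(2m(U₀ − E))/ℏ = 1.025.
κa = 1.250, sinh(κa) = 1.602.
Matching ψ, ψ′ at both faces gives T = [1 + U₀² sinh²(κa) / (4E(U₀ − E))]⁻¹ = 1/3.834 = 0.261.
R = 1 − T = 0.739.

R = 0.739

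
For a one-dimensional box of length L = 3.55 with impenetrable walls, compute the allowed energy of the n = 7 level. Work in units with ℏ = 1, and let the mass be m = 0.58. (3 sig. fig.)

Requiring ψ(0) = ψ(L) = 0 quantises k = nπ/L, hence E_n = ℏ²k²/2m = n²π²ℏ²/(2mL²).
E_7 = 7² × π² / (2 × 0.58 × 3.55²) = 33.08.

E = 33.1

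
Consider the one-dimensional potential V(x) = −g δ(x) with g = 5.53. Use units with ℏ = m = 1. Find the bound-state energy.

The bound state is ψ(x) = √κ e^{−κ|x|}. The derivative jump ψ'(0⁺) − ψ'(0⁻) = −(2mg/ℏ²)ψ(0) fixes κ = mg/ℏ² = 5.530.
Then E = −ℏ²κ²/(2m) = −mg²/(2ℏ²) = -15.29.

E = -15.3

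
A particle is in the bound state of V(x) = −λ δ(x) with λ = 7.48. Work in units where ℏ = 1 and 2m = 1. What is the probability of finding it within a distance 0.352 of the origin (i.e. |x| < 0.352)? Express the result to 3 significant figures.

The normalised bound state is ψ = √κ e^{−κ|x|} with κ = mλ/ℏ² = 3.740.
P(|x| < d) = ∫_{−d}^{d} κ e^{−2κ|x|} dx = 1 − e^{−2κd} = 1 − e^{−2.633} = 0.9281.

P = 0.928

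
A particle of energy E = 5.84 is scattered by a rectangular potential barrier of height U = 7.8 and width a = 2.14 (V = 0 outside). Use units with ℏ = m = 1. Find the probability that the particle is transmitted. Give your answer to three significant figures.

E < U: inside the barrier ψ ∝ e^{±κx} with κ = √(2m(U − E))/ℏ = 1.980.
κa = 4.237, sinh(κa) = 34.59.
Matching ψ, ψ′ at both faces gives T = [1 + U² sinh²(κa) / (4E(U − E))]⁻¹ = 1/1591 = 0.000629.

T = 0.000629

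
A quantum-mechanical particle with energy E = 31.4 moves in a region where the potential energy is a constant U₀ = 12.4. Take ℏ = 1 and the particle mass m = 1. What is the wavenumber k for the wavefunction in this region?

With E > U₀ the solution is oscillatory, ψ ∝ e^{±ikx} with k = √(2m(E − U₀))/ℏ.
k = √(2 × 1 × 19) = 6.164.

k = 6.16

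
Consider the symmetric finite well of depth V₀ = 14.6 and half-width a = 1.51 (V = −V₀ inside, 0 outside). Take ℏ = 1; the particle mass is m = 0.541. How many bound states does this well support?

N = 4

Define the well-strength parameter z₀ = (a/ℏ)√(2mV₀) = 1.51 × √(2·0.541·14.6) = 6.002.
A new bound state (alternating even/odd) appears each time z₀ passes a multiple of π/2, so N = ⌊2z₀/π⌋ + 1 = ⌊3.821⌋ + 1 = 4.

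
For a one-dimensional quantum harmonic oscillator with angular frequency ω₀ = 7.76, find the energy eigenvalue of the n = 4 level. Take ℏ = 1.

E = 34.9

The oscillator eigenvalues are E_n = ℏω₀(n + ½), so E_4 = 7.76 × 4.5 = 34.92.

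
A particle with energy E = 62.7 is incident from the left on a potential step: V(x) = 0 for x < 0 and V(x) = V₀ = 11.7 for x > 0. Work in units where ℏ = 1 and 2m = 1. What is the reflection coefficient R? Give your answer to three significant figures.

On each side the TISE gives plane waves with k = √(2m(E − V))/ℏ: k₁ = √(2·½·62.7) = 7.918, k₂ = √(2·½·51) = 7.141.
Continuity of ψ and ψ′ at the step yields the reflection amplitude r = (k₁ − k₂)/(k₁ + k₂) = 0.05159; thus R = |r|² = 0.002661, T = 0.9973.

R = 0.00266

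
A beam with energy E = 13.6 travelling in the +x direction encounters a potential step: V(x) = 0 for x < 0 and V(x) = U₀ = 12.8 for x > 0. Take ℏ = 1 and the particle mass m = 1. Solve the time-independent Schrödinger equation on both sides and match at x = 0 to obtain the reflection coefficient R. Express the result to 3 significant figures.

On each side the TISE gives plane waves with k = √(2m(E − V))/ℏ: k₁ = √(2·1·13.6) = 5.215, k₂ = √(2·1·0.8) = 1.265.
Matching ψ and ψ′ at x = 0 gives r = (k₁ − k₂)/(k₁ + k₂), so R = r² = 0.3716 and T = 1 − R = 0.6284.

R = 0.372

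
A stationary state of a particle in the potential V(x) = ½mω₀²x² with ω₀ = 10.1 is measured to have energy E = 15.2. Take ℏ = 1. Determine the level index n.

n = 1

E_n = ℏω₀(n + ½) ⇒ n = E/(ℏω₀) − ½ = 15.2/10.1 − 0.5 = 1.005 → n = 1.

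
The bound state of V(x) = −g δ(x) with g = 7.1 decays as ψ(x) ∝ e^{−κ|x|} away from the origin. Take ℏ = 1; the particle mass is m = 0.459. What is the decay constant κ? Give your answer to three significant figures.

κ = 3.26

Integrate −(ℏ²/2m)ψ'' − gδ(x)ψ = Eψ from −ε to +ε: the ψ'' term gives ψ'(0⁺) − ψ'(0⁻) and the δ term gives −(2mg/ℏ²)ψ(0).
With ψ ∝ e^{−κ|x|} this yields −2κ = −2mg/ℏ², so κ = mg/ℏ² = 3.259.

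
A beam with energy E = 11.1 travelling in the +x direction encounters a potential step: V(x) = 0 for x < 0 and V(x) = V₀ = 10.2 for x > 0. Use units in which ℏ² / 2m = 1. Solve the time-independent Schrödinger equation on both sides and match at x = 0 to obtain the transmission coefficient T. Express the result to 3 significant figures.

On each side the TISE gives plane waves with k = √(2m(E − V))/ℏ: k₁ = √(2·½·11.1) = 3.332, k₂ = √(2·½·0.9) = 0.9487.
Continuity of ψ and ψ′ at the step yields the reflection amplitude r = (k₁ − k₂)/(k₁ + k₂) = 0.5567; thus R = |r|² = 0.3099, T = 0.6901.

T = 0.690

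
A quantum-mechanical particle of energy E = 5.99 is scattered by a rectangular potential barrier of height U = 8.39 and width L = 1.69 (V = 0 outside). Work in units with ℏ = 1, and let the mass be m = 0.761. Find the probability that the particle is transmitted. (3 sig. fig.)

T = 0.00510

Since E < U the interior solution is evanescent with decay constant κ = √(2m(U − E))/ℏ = 1.911.
κL = 3.230, sinh(κL) = 12.62.
The exact tunnelling result is T⁻¹ = 1 + U² sinh²(κL) / [4E(U − E)] = 196.0, so T = 0.00510.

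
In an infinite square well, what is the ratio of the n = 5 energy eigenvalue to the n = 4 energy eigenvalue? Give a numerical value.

1.5625

Since E_n ∝ n², the ratio is (5/4)² = 1.5625.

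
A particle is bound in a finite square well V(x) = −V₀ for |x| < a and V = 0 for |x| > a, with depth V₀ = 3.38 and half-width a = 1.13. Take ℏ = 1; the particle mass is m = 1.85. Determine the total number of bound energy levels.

N = 3

The dimensionless depth is z₀ = a√(2mV₀)/ℏ = 1.13 × √(12.51) = 3.996.
The even/odd transcendental equations gain one root per π/2 in z₀, giving N = 1 + ⌊2z₀/π⌋ = 1 + ⌊2.544⌋ = 3.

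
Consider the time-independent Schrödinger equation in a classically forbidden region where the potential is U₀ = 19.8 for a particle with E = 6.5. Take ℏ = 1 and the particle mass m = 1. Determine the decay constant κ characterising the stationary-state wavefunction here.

κ = 5.16

Since E < U₀ the TISE in this region is ψ'' = κ²ψ with κ = √(2m(U₀ − E))/ℏ.
κ = √(2 × 1 × 13.3) = 5.158.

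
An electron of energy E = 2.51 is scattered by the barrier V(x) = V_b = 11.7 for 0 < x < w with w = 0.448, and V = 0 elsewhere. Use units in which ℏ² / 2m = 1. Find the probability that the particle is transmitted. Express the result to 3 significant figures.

Since E < V_b the interior solution is evanescent with decay constant κ = √(2m(V_b − E))/ℏ = 3.032.
κw = 1.358, sinh(κw) = 1.816.
The exact tunnelling result is T⁻¹ = 1 + V_b² sinh²(κw) / [4E(V_b − E)] = 5.892, so T = 0.170.

T = 0.170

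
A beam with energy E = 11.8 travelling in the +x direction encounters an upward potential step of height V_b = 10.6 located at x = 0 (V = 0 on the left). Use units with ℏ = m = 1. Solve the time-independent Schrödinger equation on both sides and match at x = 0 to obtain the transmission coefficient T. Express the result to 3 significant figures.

On each side the TISE gives plane waves with k = √(2m(E − V))/ℏ: k₁ = √(2·1·11.8) = 4.858, k₂ = √(2·1·1.2) = 1.549.
Matching ψ and ψ′ at x = 0 gives r = (k₁ − k₂)/(k₁ + k₂), so R = r² = 0.2667 and T = 1 − R = 0.7333.

T = 0.733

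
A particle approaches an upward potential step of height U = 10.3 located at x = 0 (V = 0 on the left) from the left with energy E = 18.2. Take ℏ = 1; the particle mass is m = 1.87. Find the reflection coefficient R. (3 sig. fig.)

On each side the TISE gives plane waves with k = √(2m(E − V))/ℏ: k₁ = √(2·1.87·18.2) = 8.250, k₂ = √(2·1.87·7.9) = 5.436.
Matching ψ and ψ′ at x = 0 gives r = (k₁ − k₂)/(k₁ + k₂), so R = r² = 0.04230 and T = 1 − R = 0.9577.

R = 0.0423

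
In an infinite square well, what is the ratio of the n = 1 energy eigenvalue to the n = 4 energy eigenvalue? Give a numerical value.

0.0625

E_n = n²π²ℏ²/(2mL²) so the ratio is n₂²/n₁² = 1/16 = 0.0625.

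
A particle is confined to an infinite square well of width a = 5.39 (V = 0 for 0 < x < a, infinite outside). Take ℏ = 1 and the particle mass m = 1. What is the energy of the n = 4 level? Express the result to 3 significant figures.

The infinite-well eigenfunctions ψ_n = √(2/a) sin(nπx/a) vanish at both walls, giving E_n = n²π²ℏ²/(2ma²).
E_4 = 4² × π² / (2 × 1 × 5.39²) = 2.718.

E = 2.72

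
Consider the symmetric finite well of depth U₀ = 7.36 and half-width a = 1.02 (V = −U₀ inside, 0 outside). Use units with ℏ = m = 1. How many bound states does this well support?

The dimensionless depth is z₀ = a√(2mU₀)/ℏ = 1.02 × √(14.72) = 3.913.
The even/odd transcendental equations gain one root per π/2 in z₀, giving N = 1 + ⌊2z₀/π⌋ = 1 + ⌊2.491⌋ = 3.

N = 3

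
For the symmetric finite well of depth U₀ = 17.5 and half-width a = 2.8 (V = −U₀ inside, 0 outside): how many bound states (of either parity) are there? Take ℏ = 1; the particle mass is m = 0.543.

Define the well-strength parameter z₀ = (a/ℏ)√(2mU₀) = 2.8 × √(2·0.543·17.5) = 12.21.
A new bound state (alternating even/odd) appears each time z₀ passes a multiple of π/2, so N = ⌊2z₀/π⌋ + 1 = ⌊7.771⌋ + 1 = 8.

N = 8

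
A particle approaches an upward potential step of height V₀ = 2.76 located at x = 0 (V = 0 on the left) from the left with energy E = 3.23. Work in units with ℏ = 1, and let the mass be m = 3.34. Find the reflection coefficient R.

R = 0.200

On each side the TISE gives plane waves with k = √(2m(E − V))/ℏ: k₁ = √(2·3.34·3.23) = 4.645, k₂ = √(2·3.34·0.47) = 1.772.
Matching ψ and ψ′ at x = 0 gives r = (k₁ − k₂)/(k₁ + k₂), so R = r² = 0.2005 and T = 1 − R = 0.7995.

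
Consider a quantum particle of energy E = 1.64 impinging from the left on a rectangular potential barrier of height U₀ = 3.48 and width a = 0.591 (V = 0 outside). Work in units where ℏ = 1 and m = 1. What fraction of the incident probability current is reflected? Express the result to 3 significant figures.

Since E < U₀ the interior solution is evanescent with decay constant κ = √(2m(U₀ − E))/ℏ = 1.918.
κa = 1.134, sinh(κa) = 1.393.
The exact tunnelling result is T⁻¹ = 1 + U₀² sinh²(κa) / [4E(U₀ − E)] = 2.946, so T = 0.339.
R = 1 − T = 0.661.

R = 0.661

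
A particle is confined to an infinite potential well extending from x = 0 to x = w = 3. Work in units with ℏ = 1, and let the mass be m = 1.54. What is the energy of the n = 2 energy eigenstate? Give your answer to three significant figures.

Requiring ψ(0) = ψ(w) = 0 quantises k = nπ/w, hence E_n = ℏ²k²/2m = n²π²ℏ²/(2mw²).
E_2 = 2² × π² / (2 × 1.54 × 3²) = 1.424.

E = 1.42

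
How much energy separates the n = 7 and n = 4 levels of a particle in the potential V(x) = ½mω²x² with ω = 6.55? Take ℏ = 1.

E_n = ℏω(n + ½), so ΔE = (7 − 4) ℏω = 3 × 6.55 = 19.65.

ΔE = 19.7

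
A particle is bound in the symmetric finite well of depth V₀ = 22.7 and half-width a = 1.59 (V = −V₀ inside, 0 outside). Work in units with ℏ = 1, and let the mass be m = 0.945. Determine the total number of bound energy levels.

N = 7

Define the well-strength parameter z₀ = (a/ℏ)√(2mV₀) = 1.59 × √(2·0.945·22.7) = 10.41.
The even/odd transcendental equations gain one root per π/2 in z₀, giving N = 1 + ⌊2z₀/π⌋ = 1 + ⌊6.630⌋ = 7.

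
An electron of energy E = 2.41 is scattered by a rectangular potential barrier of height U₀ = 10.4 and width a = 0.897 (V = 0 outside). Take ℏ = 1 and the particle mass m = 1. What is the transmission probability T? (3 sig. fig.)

E < U₀: inside the barrier ψ ∝ e^{±κx} with κ = √(2m(U₀ − E))/ℏ = 3.997.
κa = 3.586, sinh(κa) = 18.03.
Matching ψ, ψ′ at both faces gives T = [1 + U₀² sinh²(κa) / (4E(U₀ − E))]⁻¹ = 1/457.3 = 0.00219.

T = 0.00219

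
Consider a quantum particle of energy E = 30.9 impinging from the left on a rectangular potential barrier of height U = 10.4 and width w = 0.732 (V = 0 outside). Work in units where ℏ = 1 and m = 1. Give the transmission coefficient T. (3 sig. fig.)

Above the barrier the interior wavenumber is k₂ = √(2m(E − U))/ℏ = 6.403, giving phase k₂w = 4.687.
T = [1 + U² sin²(k₂w) / (4E(E − U))]⁻¹ = 1/1.043 = 0.959.

T = 0.959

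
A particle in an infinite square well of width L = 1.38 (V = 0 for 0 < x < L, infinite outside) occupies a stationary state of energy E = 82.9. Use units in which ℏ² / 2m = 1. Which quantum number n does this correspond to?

For an infinite well E_n = n²π²ℏ²/(2mL²), so n = (L/πℏ)√(2mE).
n = (1.38/π) × √(2 × 0.5 × 82.9) = 4.000 → n = 4.

n = 4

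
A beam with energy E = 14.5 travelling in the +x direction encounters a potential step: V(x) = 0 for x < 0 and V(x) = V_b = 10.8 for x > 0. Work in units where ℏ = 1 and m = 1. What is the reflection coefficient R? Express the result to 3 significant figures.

On each side the TISE gives plane waves with k = √(2m(E − V))/ℏ: k₁ = √(2·1·14.5) = 5.385, k₂ = √(2·1·3.7) = 2.720.
Continuity of ψ and ψ′ at the step yields the reflection amplitude r = (k₁ − k₂)/(k₁ + k₂) = 0.3288; thus R = |r|² = 0.1081, T = 0.8919.

R = 0.108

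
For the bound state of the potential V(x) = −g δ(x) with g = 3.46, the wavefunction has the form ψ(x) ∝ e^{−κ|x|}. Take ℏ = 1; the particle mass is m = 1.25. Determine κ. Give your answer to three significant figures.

Integrating the TISE across x = 0 gives the cusp condition ψ'(0⁺) − ψ'(0⁻) = −(2mg/ℏ²)ψ(0).
With ψ ∝ e^{−κ|x|} this yields −2κ = −2mg/ℏ², so κ = mg/ℏ² = 4.325.

κ = 4.33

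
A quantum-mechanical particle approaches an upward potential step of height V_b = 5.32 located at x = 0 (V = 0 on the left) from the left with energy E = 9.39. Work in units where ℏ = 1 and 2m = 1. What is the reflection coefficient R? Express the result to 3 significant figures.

R = 0.0424

The wavenumbers are k₁ = √(2mE)/ℏ = 3.064 on the left and k₂ = √(2m(E − V_b))/ℏ = 2.017 on the right.
Matching ψ and ψ′ at x = 0 gives r = (k₁ − k₂)/(k₁ + k₂), so R = r² = 0.04244 and T = 1 − R = 0.9576.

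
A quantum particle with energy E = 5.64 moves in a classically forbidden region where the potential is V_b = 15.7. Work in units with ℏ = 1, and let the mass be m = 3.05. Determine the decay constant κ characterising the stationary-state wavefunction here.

κ = 7.83

Since E < V_b the TISE in this region is ψ'' = κ²ψ with κ = √(2m(V_b − E))/ℏ.
κ = √(2 × 3.05 × 10.06) = 7.834.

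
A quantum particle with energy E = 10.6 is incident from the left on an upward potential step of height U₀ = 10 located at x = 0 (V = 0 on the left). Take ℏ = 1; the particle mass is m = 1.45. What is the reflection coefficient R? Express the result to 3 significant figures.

On each side the TISE gives plane waves with k = √(2m(E − V))/ℏ: k₁ = √(2·1.45·10.6) = 5.544, k₂ = √(2·1.45·0.6) = 1.319.
Matching ψ and ψ′ at x = 0 gives r = (k₁ − k₂)/(k₁ + k₂), so R = r² = 0.3790 and T = 1 − R = 0.6210.

R = 0.379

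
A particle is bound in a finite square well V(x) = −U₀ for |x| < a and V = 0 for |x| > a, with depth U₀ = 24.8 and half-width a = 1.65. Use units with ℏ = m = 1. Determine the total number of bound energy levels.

The dimensionless depth is z₀ = a√(2mU₀)/ℏ = 1.65 × √(49.60) = 11.62.
A new bound state (alternating even/odd) appears each time z₀ passes a multiple of π/2, so N = ⌊2z₀/π⌋ + 1 = ⌊7.398⌋ + 1 = 8.

N = 8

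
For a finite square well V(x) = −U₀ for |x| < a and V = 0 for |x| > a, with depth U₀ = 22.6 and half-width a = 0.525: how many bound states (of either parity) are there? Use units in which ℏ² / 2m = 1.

Define the well-strength parameter z₀ = (a/ℏ)√(2mU₀) = 0.525 × √(2·0.5·22.6) = 2.496.
A new bound state (alternating even/odd) appears each time z₀ passes a multiple of π/2, so N = ⌊2z₀/π⌋ + 1 = ⌊1.589⌋ + 1 = 2.

N = 2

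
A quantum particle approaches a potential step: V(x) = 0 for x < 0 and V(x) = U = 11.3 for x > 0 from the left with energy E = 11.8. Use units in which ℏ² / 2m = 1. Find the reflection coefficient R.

R = 0.434

On each side the TISE gives plane waves with k = √(2m(E − V))/ℏ: k₁ = √(2·½·11.8) = 3.435, k₂ = √(2·½·0.5) = 0.7071.
Matching ψ and ψ′ at x = 0 gives r = (k₁ − k₂)/(k₁ + k₂), so R = r² = 0.4337 and T = 1 − R = 0.5663.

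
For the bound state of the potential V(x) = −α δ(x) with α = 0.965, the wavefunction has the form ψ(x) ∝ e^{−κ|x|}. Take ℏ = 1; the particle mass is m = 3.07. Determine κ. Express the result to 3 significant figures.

κ = 2.96

Integrating the TISE across x = 0 gives the cusp condition ψ'(0⁺) − ψ'(0⁻) = −(2mα/ℏ²)ψ(0).
With ψ ∝ e^{−κ|x|} this yields −2κ = −2mα/ℏ², so κ = mα/ℏ² = 2.963.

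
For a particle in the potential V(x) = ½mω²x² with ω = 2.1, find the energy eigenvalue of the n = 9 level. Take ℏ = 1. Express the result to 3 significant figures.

Using E_n = (n + ½)ℏω: E_9 = 9.5 × 2.1 = 19.95.

E = 20.0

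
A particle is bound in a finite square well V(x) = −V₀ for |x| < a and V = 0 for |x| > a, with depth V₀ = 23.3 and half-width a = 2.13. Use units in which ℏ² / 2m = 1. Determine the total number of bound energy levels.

N = 7

The dimensionless depth is z₀ = a√(2mV₀)/ℏ = 2.13 × √(23.30) = 10.28.
A new bound state (alternating even/odd) appears each time z₀ passes a multiple of π/2, so N = ⌊2z₀/π⌋ + 1 = ⌊6.545⌋ + 1 = 7.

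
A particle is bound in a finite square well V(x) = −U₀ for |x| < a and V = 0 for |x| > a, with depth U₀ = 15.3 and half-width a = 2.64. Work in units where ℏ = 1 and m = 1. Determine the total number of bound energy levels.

Define the well-strength parameter z₀ = (a/ℏ)√(2mU₀) = 2.64 × √(2·1·15.3) = 14.60.
A new bound state (alternating even/odd) appears each time z₀ passes a multiple of π/2, so N = ⌊2z₀/π⌋ + 1 = ⌊9.297⌋ + 1 = 10.

N = 10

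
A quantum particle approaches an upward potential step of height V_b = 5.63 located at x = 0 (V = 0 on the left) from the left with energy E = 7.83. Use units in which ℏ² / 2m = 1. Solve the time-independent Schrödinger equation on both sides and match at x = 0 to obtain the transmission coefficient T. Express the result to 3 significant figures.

T = 0.906

On each side the TISE gives plane waves with k = √(2m(E − V))/ℏ: k₁ = √(2·½·7.83) = 2.798, k₂ = √(2·½·2.2) = 1.483.
Continuity of ψ and ψ′ at the step yields the reflection amplitude r = (k₁ − k₂)/(k₁ + k₂) = 0.3071; thus R = |r|² = 0.09433, T = 0.9057.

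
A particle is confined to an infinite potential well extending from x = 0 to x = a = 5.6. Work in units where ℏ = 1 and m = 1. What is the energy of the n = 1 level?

Requiring ψ(0) = ψ(a) = 0 quantises k = nπ/a, hence E_n = ℏ²k²/2m = n²π²ℏ²/(2ma²).
E_1 = 1² × π² / (2 × 1 × 5.6²) = 0.1574.

E = 0.157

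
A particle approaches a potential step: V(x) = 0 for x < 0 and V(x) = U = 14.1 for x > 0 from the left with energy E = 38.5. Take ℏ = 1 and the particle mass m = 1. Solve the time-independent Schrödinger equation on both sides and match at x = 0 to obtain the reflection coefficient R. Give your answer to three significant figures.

The wavenumbers are k₁ = √(2mE)/ℏ = 8.775 on the left and k₂ = √(2m(E − U))/ℏ = 6.986 on the right.
Matching ψ and ψ′ at x = 0 gives r = (k₁ − k₂)/(k₁ + k₂), so R = r² = 0.01289 and T = 1 − R = 0.9871.

R = 0.0129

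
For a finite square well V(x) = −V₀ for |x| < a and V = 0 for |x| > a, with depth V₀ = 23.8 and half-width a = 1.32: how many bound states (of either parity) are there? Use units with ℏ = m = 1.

N = 6

The dimensionless depth is z₀ = a√(2mV₀)/ℏ = 1.32 × √(47.60) = 9.107.
The even/odd transcendental equations gain one root per π/2 in z₀, giving N = 1 + ⌊2z₀/π⌋ = 1 + ⌊5.798⌋ = 6.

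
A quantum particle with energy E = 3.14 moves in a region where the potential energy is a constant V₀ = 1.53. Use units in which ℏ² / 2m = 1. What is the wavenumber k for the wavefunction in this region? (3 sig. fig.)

With E > V₀ the solution is oscillatory, ψ ∝ e^{±ikx} with k = √(2m(E − V₀))/ℏ.
k = √(2 × 0.5 × 1.61) = 1.269.

k = 1.27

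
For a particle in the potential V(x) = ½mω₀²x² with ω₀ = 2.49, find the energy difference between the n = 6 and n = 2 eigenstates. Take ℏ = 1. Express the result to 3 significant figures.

ΔE = 9.96

E_n = ℏω₀(n + ½), so ΔE = (6 − 2) ℏω₀ = 4 × 2.49 = 9.960.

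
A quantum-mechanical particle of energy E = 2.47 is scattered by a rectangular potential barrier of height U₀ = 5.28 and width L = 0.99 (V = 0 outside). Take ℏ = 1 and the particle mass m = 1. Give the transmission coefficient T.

Since E < U₀ the interior solution is evanescent with decay constant κ = √(2m(U₀ − E))/ℏ = 2.371.
κL = 2.347, sinh(κL) = 5.179.
Matching ψ, ψ′ at both faces gives T = [1 + U₀² sinh²(κL) / (4E(U₀ − E))]⁻¹ = 1/27.93 = 0.0358.

T = 0.0358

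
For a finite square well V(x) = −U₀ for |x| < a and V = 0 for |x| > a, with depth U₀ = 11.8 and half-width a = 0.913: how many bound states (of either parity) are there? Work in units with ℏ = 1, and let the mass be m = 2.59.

Define the well-strength parameter z₀ = (a/ℏ)√(2mU₀) = 0.913 × √(2·2.59·11.8) = 7.138.
A new bound state (alternating even/odd) appears each time z₀ passes a multiple of π/2, so N = ⌊2z₀/π⌋ + 1 = ⌊4.544⌋ + 1 = 5.

N = 5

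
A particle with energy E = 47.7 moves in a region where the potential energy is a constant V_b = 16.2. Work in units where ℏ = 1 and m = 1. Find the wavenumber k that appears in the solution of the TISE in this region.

k = 7.94

With E > V_b the solution is oscillatory, ψ ∝ e^{±ikx} with k = √(2m(E − V_b))/ℏ.
k = √(2 × 1 × 31.5) = 7.937.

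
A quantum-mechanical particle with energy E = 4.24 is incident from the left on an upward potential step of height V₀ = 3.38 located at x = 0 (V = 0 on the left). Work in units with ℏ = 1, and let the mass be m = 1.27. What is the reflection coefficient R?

The wavenumbers are k₁ = √(2mE)/ℏ = 3.282 on the left and k₂ = √(2m(E − V₀))/ℏ = 1.478 on the right.
Continuity of ψ and ψ′ at the step yields the reflection amplitude r = (k₁ − k₂)/(k₁ + k₂) = 0.3790; thus R = |r|² = 0.1436, T = 0.8564.

R = 0.144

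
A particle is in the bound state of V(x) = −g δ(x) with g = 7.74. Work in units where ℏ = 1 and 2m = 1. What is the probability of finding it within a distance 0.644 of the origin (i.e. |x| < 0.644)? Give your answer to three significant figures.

The normalised bound state is ψ = √κ e^{−κ|x|} with κ = mg/ℏ² = 3.870.
P(|x| < d) = ∫_{−d}^{d} κ e^{−2κ|x|} dx = 1 − e^{−2κd} = 1 − e^{−4.985} = 0.9932.

P = 0.993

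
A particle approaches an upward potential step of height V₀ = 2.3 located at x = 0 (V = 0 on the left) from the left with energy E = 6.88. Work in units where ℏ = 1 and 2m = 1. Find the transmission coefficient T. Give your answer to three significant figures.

T = 0.990

On each side the TISE gives plane waves with k = √(2m(E − V))/ℏ: k₁ = √(2·½·6.88) = 2.623, k₂ = √(2·½·4.58) = 2.140.
Matching ψ and ψ′ at x = 0 gives r = (k₁ − k₂)/(k₁ + k₂), so R = r² = 0.01028 and T = 1 − R = 0.9897.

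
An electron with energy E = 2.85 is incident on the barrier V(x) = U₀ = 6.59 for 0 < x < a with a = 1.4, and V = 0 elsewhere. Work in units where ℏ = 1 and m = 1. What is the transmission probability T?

T = 0.00185

E < U₀: inside the barrier ψ ∝ e^{±κx} with κ = √(2m(U₀ − E))/ℏ = 2.735.
κa = 3.829, sinh(κa) = 23.00.
The exact tunnelling result is T⁻¹ = 1 + U₀² sinh²(κa) / [4E(U₀ − E)] = 539.6, so T = 0.00185.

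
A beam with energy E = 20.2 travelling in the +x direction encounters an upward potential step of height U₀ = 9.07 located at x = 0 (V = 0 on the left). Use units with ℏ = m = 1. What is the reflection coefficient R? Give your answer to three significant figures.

The wavenumbers are k₁ = √(2mE)/ℏ = 6.356 on the left and k₂ = √(2m(E − U₀))/ℏ = 4.718 on the right.
Matching ψ and ψ′ at x = 0 gives r = (k₁ − k₂)/(k₁ + k₂), so R = r² = 0.02188 and T = 1 − R = 0.9781.

R = 0.0219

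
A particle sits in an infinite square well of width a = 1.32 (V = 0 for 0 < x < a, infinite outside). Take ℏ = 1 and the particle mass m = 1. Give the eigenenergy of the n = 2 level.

E = 11.3

Requiring ψ(0) = ψ(a) = 0 quantises k = nπ/a, hence E_n = ℏ²k²/2m = n²π²ℏ²/(2ma²).
E_2 = 2² × π² / (2 × 1 × 1.32²) = 11.33.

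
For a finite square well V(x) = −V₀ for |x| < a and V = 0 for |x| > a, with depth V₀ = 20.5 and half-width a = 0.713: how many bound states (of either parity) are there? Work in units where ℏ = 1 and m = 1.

The dimensionless depth is z₀ = a√(2mV₀)/ℏ = 0.713 × √(41.00) = 4.565.
The even/odd transcendental equations gain one root per π/2 in z₀, giving N = 1 + ⌊2z₀/π⌋ = 1 + ⌊2.906⌋ = 3.

N = 3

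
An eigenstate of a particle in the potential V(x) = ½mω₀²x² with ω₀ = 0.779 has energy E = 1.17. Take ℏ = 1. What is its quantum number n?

E_n = ℏω₀(n + ½) ⇒ n = E/(ℏω₀) − ½ = 1.17/0.779 − 0.5 = 1.002 → n = 1.

n = 1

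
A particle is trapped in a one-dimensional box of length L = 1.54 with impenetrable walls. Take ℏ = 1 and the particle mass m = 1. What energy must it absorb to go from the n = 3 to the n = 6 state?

ΔE = 56.2

E_n = n²π²ℏ²/(2mL²), so ΔE = (6² − 3²) π²ℏ²/(2mL²).
ΔE = 27 × π² / (2 × 1 × 1.54²) = 56.18.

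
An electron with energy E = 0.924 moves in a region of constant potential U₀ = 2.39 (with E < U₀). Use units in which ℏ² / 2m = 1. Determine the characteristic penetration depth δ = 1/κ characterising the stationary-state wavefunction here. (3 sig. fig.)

δ = 0.826

Since E < U₀ the TISE in this region is ψ'' = κ²ψ with κ = √(2m(U₀ − E))/ℏ.
κ = √(2 × 0.5 × 1.466) = 1.211. The penetration depth is δ = 1/κ = 0.826.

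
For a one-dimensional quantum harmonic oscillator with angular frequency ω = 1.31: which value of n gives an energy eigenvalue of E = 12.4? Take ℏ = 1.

E_n = ℏω(n + ½) ⇒ n = E/(ℏω) − ½ = 12.4/1.31 − 0.5 = 8.966 → n = 9.

n = 9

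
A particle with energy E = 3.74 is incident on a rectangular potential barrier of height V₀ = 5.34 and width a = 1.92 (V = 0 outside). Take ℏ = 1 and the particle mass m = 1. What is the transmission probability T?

Since E < V₀ the interior solution is evanescent with decay constant κ = √(2m(V₀ − E))/ℏ = 1.789.
κa = 3.435, sinh(κa) = 15.49.
The exact tunnelling result is T⁻¹ = 1 + V₀² sinh²(κa) / [4E(V₀ − E)] = 287.0, so T = 0.00348.

T = 0.00348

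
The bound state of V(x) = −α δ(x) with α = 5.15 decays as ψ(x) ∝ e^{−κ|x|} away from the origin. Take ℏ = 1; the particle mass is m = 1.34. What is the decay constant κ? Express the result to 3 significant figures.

κ = 6.90

Integrating the TISE across x = 0 gives the cusp condition ψ'(0⁺) − ψ'(0⁻) = −(2mα/ℏ²)ψ(0).
With ψ ∝ e^{−κ|x|} this yields −2κ = −2mα/ℏ², so κ = mα/ℏ² = 6.901.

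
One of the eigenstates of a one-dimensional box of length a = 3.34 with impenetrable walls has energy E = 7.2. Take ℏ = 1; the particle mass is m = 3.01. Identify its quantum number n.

From E_n = n²π²ℏ²/(2ma²) invert to n = √(2ma²E)/(πℏ).
n = (3.34/π) × √(2 × 3.01 × 7.2) = 6.999 → n = 7.

n = 7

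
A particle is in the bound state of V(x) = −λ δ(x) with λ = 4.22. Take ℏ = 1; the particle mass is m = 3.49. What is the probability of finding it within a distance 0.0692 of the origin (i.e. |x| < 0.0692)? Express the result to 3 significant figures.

The normalised bound state is ψ = √κ e^{−κ|x|} with κ = mλ/ℏ² = 14.73.
P(|x| < d) = ∫_{−d}^{d} κ e^{−2κ|x|} dx = 1 − e^{−2κd} = 1 − e^{−2.038} = 0.8698.

P = 0.870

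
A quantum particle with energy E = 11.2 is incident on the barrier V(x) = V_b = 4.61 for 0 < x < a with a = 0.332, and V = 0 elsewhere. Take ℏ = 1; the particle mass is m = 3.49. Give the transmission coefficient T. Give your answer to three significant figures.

T = 0.958

Above the barrier the interior wavenumber is k₂ = √(2m(E − V_b))/ℏ = 6.782, giving phase k₂a = 2.252.
T = [1 + V_b² sin²(k₂a) / (4E(E − V_b))]⁻¹ = 1/1.043 = 0.958.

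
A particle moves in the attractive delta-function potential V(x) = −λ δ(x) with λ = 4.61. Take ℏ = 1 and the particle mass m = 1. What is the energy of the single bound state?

E = -10.6

For x ≠ 0 the bound state is ψ ∝ e^{−κ|x|}; integrating the TISE across the delta gives the cusp condition 2κ = 2mλ/ℏ², so κ = 4.610.
Then E = −ℏ²κ²/(2m) = −mλ²/(2ℏ²) = -10.63.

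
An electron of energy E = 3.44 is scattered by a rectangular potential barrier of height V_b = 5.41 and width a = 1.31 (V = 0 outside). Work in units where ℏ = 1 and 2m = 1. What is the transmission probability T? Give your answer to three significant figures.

T = 0.0898

E < V_b: inside the barrier ψ ∝ e^{±κx} with κ = √(2m(V_b − E))/ℏ = 1.404.
κa = 1.839, sinh(κa) = 3.065.
Matching ψ, ψ′ at both faces gives T = [1 + V_b² sinh²(κa) / (4E(V_b − E))]⁻¹ = 1/11.14 = 0.0898.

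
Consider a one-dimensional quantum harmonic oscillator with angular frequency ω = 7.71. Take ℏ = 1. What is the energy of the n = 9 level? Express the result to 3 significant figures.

Using E_n = (n + ½)ℏω: E_9 = 9.5 × 7.71 = 73.25.

E = 73.2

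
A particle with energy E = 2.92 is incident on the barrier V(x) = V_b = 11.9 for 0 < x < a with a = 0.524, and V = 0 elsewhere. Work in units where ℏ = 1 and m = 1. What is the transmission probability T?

Since E < V_b the interior solution is evanescent with decay constant κ = √(2m(V_b − E))/ℏ = 4.238.
κa = 2.221, sinh(κa) = 4.552.
The exact tunnelling result is T⁻¹ = 1 + V_b² sinh²(κa) / [4E(V_b − E)] = 28.98, so T = 0.0345.

T = 0.0345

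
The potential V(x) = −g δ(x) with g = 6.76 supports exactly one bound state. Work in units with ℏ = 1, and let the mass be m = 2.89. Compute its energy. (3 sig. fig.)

E = -66.0

For x ≠ 0 the bound state is ψ ∝ e^{−κ|x|}; integrating the TISE across the delta gives the cusp condition 2κ = 2mg/ℏ², so κ = 19.54.
Then E = −ℏ²κ²/(2m) = −mg²/(2ℏ²) = -66.03.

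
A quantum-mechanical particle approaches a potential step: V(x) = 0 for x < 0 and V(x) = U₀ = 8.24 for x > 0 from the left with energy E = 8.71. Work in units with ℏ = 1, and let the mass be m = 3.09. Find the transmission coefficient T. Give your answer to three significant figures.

The wavenumbers are k₁ = √(2mE)/ℏ = 7.337 on the left and k₂ = √(2m(E − U₀))/ℏ = 1.704 on the right.
Continuity of ψ and ψ′ at the step yields the reflection amplitude r = (k₁ − k₂)/(k₁ + k₂) = 0.6230; thus R = |r|² = 0.3881, T = 0.6119.

T = 0.612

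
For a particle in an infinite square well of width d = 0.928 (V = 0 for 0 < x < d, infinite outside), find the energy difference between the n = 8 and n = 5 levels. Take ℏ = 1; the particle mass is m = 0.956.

E_n = n²π²ℏ²/(2md²), so ΔE = (8² − 5²) π²ℏ²/(2md²).
ΔE = 39 × π² / (2 × 0.956 × 0.928²) = 233.8.

ΔE = 234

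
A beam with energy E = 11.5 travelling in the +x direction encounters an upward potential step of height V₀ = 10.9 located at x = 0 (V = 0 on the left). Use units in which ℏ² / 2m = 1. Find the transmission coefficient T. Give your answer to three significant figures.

On each side the TISE gives plane waves with k = √(2m(E − V))/ℏ: k₁ = √(2·½·11.5) = 3.391, k₂ = √(2·½·0.6) = 0.7746.
Continuity of ψ and ψ′ at the step yields the reflection amplitude r = (k₁ − k₂)/(k₁ + k₂) = 0.6281; thus R = |r|² = 0.3945, T = 0.6055.

T = 0.605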